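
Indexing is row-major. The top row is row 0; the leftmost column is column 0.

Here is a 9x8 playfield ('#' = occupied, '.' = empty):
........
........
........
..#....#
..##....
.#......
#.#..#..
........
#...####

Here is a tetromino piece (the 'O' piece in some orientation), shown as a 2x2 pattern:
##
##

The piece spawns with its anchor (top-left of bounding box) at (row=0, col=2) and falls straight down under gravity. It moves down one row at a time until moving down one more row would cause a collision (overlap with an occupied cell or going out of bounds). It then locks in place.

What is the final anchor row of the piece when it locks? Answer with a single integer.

Answer: 1

Derivation:
Spawn at (row=0, col=2). Try each row:
  row 0: fits
  row 1: fits
  row 2: blocked -> lock at row 1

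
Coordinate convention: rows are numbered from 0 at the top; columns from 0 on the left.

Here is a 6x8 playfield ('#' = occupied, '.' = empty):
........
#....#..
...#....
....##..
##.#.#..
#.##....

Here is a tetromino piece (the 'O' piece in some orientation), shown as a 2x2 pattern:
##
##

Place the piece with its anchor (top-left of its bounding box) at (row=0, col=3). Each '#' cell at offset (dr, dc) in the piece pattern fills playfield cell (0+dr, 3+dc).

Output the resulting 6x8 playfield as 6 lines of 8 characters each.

Answer: ...##...
#..###..
...#....
....##..
##.#.#..
#.##....

Derivation:
Fill (0+0,3+0) = (0,3)
Fill (0+0,3+1) = (0,4)
Fill (0+1,3+0) = (1,3)
Fill (0+1,3+1) = (1,4)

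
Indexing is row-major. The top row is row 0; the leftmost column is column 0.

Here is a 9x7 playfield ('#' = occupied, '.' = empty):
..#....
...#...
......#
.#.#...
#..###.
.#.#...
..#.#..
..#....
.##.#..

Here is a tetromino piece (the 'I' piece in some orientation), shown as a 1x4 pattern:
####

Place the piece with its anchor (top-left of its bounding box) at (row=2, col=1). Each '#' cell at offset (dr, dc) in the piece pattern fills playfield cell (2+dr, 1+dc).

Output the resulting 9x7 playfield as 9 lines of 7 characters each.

Answer: ..#....
...#...
.####.#
.#.#...
#..###.
.#.#...
..#.#..
..#....
.##.#..

Derivation:
Fill (2+0,1+0) = (2,1)
Fill (2+0,1+1) = (2,2)
Fill (2+0,1+2) = (2,3)
Fill (2+0,1+3) = (2,4)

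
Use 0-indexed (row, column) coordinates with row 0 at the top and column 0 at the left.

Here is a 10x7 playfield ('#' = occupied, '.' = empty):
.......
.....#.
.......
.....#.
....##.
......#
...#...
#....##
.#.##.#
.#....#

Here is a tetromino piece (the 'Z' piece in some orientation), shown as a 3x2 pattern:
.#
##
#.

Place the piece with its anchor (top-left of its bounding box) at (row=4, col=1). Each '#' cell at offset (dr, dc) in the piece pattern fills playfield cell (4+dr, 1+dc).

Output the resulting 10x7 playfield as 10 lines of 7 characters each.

Answer: .......
.....#.
.......
.....#.
..#.##.
.##...#
.#.#...
#....##
.#.##.#
.#....#

Derivation:
Fill (4+0,1+1) = (4,2)
Fill (4+1,1+0) = (5,1)
Fill (4+1,1+1) = (5,2)
Fill (4+2,1+0) = (6,1)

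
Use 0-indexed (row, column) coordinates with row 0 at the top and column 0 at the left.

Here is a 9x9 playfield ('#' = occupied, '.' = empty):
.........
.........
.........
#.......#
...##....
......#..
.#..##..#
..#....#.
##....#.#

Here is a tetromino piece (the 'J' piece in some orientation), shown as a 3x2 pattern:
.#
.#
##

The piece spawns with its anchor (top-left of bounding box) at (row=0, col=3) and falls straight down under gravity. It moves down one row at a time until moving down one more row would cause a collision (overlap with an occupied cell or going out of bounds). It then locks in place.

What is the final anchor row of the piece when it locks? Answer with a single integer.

Spawn at (row=0, col=3). Try each row:
  row 0: fits
  row 1: fits
  row 2: blocked -> lock at row 1

Answer: 1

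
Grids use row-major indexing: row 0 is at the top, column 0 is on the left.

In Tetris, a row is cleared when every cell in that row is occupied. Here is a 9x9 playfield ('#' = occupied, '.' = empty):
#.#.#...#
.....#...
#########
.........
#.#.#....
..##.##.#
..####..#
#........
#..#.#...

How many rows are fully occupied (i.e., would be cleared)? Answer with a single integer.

Answer: 1

Derivation:
Check each row:
  row 0: 5 empty cells -> not full
  row 1: 8 empty cells -> not full
  row 2: 0 empty cells -> FULL (clear)
  row 3: 9 empty cells -> not full
  row 4: 6 empty cells -> not full
  row 5: 4 empty cells -> not full
  row 6: 4 empty cells -> not full
  row 7: 8 empty cells -> not full
  row 8: 6 empty cells -> not full
Total rows cleared: 1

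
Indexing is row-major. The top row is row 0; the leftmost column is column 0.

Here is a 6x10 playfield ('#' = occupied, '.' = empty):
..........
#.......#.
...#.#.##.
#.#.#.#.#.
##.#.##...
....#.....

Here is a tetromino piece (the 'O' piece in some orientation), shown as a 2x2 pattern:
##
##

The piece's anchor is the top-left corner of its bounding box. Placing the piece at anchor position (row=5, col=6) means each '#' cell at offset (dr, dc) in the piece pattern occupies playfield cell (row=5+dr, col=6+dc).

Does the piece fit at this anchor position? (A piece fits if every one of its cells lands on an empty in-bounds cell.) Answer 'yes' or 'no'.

Check each piece cell at anchor (5, 6):
  offset (0,0) -> (5,6): empty -> OK
  offset (0,1) -> (5,7): empty -> OK
  offset (1,0) -> (6,6): out of bounds -> FAIL
  offset (1,1) -> (6,7): out of bounds -> FAIL
All cells valid: no

Answer: no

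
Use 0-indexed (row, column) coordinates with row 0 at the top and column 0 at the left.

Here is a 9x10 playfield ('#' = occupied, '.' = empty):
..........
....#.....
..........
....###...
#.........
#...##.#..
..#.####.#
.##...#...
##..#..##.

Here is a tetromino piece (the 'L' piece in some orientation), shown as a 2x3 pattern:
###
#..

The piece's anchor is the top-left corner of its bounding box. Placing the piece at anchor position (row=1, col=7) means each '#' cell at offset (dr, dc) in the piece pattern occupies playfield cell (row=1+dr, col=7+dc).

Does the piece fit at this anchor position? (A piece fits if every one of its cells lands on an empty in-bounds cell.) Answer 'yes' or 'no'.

Check each piece cell at anchor (1, 7):
  offset (0,0) -> (1,7): empty -> OK
  offset (0,1) -> (1,8): empty -> OK
  offset (0,2) -> (1,9): empty -> OK
  offset (1,0) -> (2,7): empty -> OK
All cells valid: yes

Answer: yes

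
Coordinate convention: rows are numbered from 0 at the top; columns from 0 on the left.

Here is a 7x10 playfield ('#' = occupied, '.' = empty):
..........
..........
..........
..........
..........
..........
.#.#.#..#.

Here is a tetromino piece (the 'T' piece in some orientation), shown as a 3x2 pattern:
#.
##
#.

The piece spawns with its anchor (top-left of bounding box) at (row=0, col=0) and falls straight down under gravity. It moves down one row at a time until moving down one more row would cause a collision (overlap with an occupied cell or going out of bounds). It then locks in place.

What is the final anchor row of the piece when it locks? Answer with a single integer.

Answer: 4

Derivation:
Spawn at (row=0, col=0). Try each row:
  row 0: fits
  row 1: fits
  row 2: fits
  row 3: fits
  row 4: fits
  row 5: blocked -> lock at row 4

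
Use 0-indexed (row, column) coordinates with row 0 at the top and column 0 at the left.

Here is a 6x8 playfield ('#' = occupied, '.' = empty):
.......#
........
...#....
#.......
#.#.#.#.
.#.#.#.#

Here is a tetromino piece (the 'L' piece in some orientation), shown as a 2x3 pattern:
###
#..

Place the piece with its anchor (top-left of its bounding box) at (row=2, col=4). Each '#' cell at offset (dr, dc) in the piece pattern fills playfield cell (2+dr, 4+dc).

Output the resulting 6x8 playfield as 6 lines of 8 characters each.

Answer: .......#
........
...####.
#...#...
#.#.#.#.
.#.#.#.#

Derivation:
Fill (2+0,4+0) = (2,4)
Fill (2+0,4+1) = (2,5)
Fill (2+0,4+2) = (2,6)
Fill (2+1,4+0) = (3,4)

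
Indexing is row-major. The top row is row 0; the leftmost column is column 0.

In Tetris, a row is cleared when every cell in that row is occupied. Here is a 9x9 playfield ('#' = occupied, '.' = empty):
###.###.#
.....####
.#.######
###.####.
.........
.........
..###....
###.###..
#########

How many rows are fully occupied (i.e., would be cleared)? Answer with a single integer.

Check each row:
  row 0: 2 empty cells -> not full
  row 1: 5 empty cells -> not full
  row 2: 2 empty cells -> not full
  row 3: 2 empty cells -> not full
  row 4: 9 empty cells -> not full
  row 5: 9 empty cells -> not full
  row 6: 6 empty cells -> not full
  row 7: 3 empty cells -> not full
  row 8: 0 empty cells -> FULL (clear)
Total rows cleared: 1

Answer: 1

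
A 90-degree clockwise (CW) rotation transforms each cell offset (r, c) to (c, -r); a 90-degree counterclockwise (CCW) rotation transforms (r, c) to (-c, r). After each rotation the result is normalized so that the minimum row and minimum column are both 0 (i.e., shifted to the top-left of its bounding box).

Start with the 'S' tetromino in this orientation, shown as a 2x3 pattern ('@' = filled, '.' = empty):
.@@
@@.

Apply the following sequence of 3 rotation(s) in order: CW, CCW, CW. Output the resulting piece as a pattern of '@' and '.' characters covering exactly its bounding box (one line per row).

Start:
.@@
@@.
After rotation 1 (CW):
@.
@@
.@
After rotation 2 (CCW):
.@@
@@.
After rotation 3 (CW):
@.
@@
.@

Answer: @.
@@
.@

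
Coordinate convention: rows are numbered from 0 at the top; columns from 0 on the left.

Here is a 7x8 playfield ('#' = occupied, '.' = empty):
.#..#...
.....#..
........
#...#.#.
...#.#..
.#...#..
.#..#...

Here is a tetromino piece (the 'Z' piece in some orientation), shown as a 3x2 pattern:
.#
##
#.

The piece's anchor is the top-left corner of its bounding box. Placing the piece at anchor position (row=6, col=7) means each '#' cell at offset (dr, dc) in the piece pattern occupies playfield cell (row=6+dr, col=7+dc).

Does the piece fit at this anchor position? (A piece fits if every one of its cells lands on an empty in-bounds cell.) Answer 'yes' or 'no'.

Check each piece cell at anchor (6, 7):
  offset (0,1) -> (6,8): out of bounds -> FAIL
  offset (1,0) -> (7,7): out of bounds -> FAIL
  offset (1,1) -> (7,8): out of bounds -> FAIL
  offset (2,0) -> (8,7): out of bounds -> FAIL
All cells valid: no

Answer: no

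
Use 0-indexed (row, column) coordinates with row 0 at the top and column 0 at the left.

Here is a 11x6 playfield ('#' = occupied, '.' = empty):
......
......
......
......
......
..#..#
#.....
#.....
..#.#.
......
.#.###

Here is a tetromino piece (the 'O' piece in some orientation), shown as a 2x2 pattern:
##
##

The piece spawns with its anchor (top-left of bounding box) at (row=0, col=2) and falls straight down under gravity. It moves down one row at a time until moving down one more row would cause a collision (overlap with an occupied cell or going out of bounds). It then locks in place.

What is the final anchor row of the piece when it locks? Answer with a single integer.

Spawn at (row=0, col=2). Try each row:
  row 0: fits
  row 1: fits
  row 2: fits
  row 3: fits
  row 4: blocked -> lock at row 3

Answer: 3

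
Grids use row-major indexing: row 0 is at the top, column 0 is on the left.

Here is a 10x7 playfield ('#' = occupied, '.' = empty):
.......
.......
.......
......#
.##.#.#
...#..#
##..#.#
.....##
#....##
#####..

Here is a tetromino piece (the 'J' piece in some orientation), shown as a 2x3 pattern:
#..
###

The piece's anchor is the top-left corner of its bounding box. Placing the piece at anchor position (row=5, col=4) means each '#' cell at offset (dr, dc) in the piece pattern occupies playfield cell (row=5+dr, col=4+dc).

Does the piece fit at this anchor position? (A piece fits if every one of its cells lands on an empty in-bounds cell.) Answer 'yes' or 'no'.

Check each piece cell at anchor (5, 4):
  offset (0,0) -> (5,4): empty -> OK
  offset (1,0) -> (6,4): occupied ('#') -> FAIL
  offset (1,1) -> (6,5): empty -> OK
  offset (1,2) -> (6,6): occupied ('#') -> FAIL
All cells valid: no

Answer: no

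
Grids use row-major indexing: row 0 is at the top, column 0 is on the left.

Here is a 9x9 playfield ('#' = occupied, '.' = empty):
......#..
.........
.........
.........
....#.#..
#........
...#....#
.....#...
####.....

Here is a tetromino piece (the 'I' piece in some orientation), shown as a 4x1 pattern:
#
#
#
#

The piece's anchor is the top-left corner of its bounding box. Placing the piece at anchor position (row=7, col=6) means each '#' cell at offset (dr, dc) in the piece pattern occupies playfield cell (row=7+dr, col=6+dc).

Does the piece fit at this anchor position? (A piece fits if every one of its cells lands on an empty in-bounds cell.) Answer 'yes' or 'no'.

Answer: no

Derivation:
Check each piece cell at anchor (7, 6):
  offset (0,0) -> (7,6): empty -> OK
  offset (1,0) -> (8,6): empty -> OK
  offset (2,0) -> (9,6): out of bounds -> FAIL
  offset (3,0) -> (10,6): out of bounds -> FAIL
All cells valid: no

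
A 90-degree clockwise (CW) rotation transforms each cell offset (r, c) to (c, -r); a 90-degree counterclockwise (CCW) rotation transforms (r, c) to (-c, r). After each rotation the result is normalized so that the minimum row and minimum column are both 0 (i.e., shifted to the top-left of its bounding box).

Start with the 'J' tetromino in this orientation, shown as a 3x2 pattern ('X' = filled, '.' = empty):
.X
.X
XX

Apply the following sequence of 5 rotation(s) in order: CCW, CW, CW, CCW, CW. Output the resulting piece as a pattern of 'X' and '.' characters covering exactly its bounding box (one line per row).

Answer: X..
XXX

Derivation:
Start:
.X
.X
XX
After rotation 1 (CCW):
XXX
..X
After rotation 2 (CW):
.X
.X
XX
After rotation 3 (CW):
X..
XXX
After rotation 4 (CCW):
.X
.X
XX
After rotation 5 (CW):
X..
XXX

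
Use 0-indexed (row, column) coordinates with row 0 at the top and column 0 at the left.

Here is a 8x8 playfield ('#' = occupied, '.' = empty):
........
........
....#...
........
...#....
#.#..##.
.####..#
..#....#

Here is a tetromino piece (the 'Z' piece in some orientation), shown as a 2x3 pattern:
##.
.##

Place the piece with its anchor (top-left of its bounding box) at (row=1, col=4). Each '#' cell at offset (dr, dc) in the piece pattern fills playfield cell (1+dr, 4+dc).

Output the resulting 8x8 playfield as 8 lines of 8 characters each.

Answer: ........
....##..
....###.
........
...#....
#.#..##.
.####..#
..#....#

Derivation:
Fill (1+0,4+0) = (1,4)
Fill (1+0,4+1) = (1,5)
Fill (1+1,4+1) = (2,5)
Fill (1+1,4+2) = (2,6)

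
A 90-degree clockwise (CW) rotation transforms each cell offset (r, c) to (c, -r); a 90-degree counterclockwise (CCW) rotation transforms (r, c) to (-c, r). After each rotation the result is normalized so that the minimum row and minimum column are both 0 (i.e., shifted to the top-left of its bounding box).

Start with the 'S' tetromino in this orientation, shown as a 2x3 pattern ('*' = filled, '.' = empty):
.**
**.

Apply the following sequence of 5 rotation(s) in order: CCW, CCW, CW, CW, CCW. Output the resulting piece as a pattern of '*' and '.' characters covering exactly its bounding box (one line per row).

Answer: *.
**
.*

Derivation:
Start:
.**
**.
After rotation 1 (CCW):
*.
**
.*
After rotation 2 (CCW):
.**
**.
After rotation 3 (CW):
*.
**
.*
After rotation 4 (CW):
.**
**.
After rotation 5 (CCW):
*.
**
.*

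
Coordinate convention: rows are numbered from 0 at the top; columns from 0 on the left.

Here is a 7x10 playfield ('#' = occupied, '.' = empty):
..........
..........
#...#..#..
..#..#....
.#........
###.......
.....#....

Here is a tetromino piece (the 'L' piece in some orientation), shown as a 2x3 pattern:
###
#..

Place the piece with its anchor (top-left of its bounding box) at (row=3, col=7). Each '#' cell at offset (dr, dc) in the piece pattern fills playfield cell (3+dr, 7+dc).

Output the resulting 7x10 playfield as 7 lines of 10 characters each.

Fill (3+0,7+0) = (3,7)
Fill (3+0,7+1) = (3,8)
Fill (3+0,7+2) = (3,9)
Fill (3+1,7+0) = (4,7)

Answer: ..........
..........
#...#..#..
..#..#.###
.#.....#..
###.......
.....#....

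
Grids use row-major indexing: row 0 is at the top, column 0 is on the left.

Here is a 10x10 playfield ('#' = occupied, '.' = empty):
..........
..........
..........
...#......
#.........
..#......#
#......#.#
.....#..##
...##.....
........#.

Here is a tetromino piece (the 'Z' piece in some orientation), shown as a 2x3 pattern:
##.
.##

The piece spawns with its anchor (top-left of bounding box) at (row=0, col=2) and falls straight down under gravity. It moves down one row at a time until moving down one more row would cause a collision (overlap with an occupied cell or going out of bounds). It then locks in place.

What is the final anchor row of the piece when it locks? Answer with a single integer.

Answer: 1

Derivation:
Spawn at (row=0, col=2). Try each row:
  row 0: fits
  row 1: fits
  row 2: blocked -> lock at row 1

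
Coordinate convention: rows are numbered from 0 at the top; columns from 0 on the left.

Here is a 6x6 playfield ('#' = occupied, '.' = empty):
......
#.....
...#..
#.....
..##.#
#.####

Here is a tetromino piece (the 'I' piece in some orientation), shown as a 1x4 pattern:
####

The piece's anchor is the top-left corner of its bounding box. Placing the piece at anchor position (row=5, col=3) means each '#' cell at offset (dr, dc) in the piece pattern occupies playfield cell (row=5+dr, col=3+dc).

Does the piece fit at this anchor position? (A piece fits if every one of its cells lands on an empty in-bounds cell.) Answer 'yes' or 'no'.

Answer: no

Derivation:
Check each piece cell at anchor (5, 3):
  offset (0,0) -> (5,3): occupied ('#') -> FAIL
  offset (0,1) -> (5,4): occupied ('#') -> FAIL
  offset (0,2) -> (5,5): occupied ('#') -> FAIL
  offset (0,3) -> (5,6): out of bounds -> FAIL
All cells valid: no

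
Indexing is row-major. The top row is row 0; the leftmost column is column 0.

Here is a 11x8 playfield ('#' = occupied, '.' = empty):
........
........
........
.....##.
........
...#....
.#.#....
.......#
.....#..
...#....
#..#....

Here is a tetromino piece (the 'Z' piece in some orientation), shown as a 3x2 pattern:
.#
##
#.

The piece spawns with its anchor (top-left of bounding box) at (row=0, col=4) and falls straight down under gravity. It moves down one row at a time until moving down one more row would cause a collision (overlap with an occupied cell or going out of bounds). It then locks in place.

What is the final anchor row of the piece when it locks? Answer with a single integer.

Spawn at (row=0, col=4). Try each row:
  row 0: fits
  row 1: fits
  row 2: blocked -> lock at row 1

Answer: 1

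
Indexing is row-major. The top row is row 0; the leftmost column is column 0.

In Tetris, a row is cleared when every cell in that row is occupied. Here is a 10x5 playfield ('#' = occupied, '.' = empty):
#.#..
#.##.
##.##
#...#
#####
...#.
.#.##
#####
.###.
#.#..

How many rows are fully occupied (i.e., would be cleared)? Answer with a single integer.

Check each row:
  row 0: 3 empty cells -> not full
  row 1: 2 empty cells -> not full
  row 2: 1 empty cell -> not full
  row 3: 3 empty cells -> not full
  row 4: 0 empty cells -> FULL (clear)
  row 5: 4 empty cells -> not full
  row 6: 2 empty cells -> not full
  row 7: 0 empty cells -> FULL (clear)
  row 8: 2 empty cells -> not full
  row 9: 3 empty cells -> not full
Total rows cleared: 2

Answer: 2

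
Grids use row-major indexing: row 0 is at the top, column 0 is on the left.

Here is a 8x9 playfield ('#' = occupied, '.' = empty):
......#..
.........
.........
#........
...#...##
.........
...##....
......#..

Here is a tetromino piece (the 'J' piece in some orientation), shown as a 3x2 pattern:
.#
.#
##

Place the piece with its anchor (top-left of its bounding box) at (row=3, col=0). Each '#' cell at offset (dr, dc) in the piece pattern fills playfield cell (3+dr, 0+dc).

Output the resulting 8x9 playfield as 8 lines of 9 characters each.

Fill (3+0,0+1) = (3,1)
Fill (3+1,0+1) = (4,1)
Fill (3+2,0+0) = (5,0)
Fill (3+2,0+1) = (5,1)

Answer: ......#..
.........
.........
##.......
.#.#...##
##.......
...##....
......#..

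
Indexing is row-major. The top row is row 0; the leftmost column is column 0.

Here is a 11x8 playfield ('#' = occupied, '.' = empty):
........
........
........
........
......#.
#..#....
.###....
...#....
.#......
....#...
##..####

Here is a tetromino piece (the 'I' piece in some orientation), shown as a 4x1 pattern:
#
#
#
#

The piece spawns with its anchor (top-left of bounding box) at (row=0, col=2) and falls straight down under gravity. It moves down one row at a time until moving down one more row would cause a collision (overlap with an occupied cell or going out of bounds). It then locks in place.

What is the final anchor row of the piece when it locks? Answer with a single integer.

Spawn at (row=0, col=2). Try each row:
  row 0: fits
  row 1: fits
  row 2: fits
  row 3: blocked -> lock at row 2

Answer: 2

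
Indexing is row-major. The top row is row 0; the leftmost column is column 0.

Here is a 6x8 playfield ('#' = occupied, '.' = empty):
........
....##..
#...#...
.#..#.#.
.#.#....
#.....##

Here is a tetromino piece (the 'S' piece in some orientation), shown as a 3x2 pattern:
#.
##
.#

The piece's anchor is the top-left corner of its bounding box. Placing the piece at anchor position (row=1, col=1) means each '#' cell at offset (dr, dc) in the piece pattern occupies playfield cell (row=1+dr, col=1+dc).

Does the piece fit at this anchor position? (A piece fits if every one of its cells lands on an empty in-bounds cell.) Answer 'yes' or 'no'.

Answer: yes

Derivation:
Check each piece cell at anchor (1, 1):
  offset (0,0) -> (1,1): empty -> OK
  offset (1,0) -> (2,1): empty -> OK
  offset (1,1) -> (2,2): empty -> OK
  offset (2,1) -> (3,2): empty -> OK
All cells valid: yes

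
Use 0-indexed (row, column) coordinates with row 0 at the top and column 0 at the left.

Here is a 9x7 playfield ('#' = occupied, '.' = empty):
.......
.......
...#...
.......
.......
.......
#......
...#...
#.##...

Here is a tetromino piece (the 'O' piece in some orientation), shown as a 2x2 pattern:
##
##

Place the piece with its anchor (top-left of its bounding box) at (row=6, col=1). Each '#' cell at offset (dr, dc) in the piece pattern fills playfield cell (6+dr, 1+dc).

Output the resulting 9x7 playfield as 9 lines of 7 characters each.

Fill (6+0,1+0) = (6,1)
Fill (6+0,1+1) = (6,2)
Fill (6+1,1+0) = (7,1)
Fill (6+1,1+1) = (7,2)

Answer: .......
.......
...#...
.......
.......
.......
###....
.###...
#.##...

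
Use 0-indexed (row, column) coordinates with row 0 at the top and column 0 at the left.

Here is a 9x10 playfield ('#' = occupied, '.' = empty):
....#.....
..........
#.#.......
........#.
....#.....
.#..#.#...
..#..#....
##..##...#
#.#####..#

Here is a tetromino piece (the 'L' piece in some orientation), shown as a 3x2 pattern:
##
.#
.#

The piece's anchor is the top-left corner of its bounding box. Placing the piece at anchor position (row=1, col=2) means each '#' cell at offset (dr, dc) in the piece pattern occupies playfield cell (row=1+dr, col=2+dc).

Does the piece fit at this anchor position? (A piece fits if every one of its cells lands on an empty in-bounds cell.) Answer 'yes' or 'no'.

Answer: yes

Derivation:
Check each piece cell at anchor (1, 2):
  offset (0,0) -> (1,2): empty -> OK
  offset (0,1) -> (1,3): empty -> OK
  offset (1,1) -> (2,3): empty -> OK
  offset (2,1) -> (3,3): empty -> OK
All cells valid: yes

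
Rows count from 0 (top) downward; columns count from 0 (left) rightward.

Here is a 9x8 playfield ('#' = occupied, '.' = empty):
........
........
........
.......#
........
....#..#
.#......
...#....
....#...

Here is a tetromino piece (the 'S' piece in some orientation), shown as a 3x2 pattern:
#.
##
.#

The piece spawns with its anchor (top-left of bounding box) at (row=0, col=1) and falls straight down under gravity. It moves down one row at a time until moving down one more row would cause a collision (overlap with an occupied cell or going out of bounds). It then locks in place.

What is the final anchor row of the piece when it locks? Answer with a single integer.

Spawn at (row=0, col=1). Try each row:
  row 0: fits
  row 1: fits
  row 2: fits
  row 3: fits
  row 4: fits
  row 5: blocked -> lock at row 4

Answer: 4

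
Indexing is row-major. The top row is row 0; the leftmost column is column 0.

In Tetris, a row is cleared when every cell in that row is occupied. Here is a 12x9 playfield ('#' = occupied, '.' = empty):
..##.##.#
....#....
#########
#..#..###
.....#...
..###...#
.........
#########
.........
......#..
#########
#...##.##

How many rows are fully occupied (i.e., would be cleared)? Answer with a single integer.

Check each row:
  row 0: 4 empty cells -> not full
  row 1: 8 empty cells -> not full
  row 2: 0 empty cells -> FULL (clear)
  row 3: 4 empty cells -> not full
  row 4: 8 empty cells -> not full
  row 5: 5 empty cells -> not full
  row 6: 9 empty cells -> not full
  row 7: 0 empty cells -> FULL (clear)
  row 8: 9 empty cells -> not full
  row 9: 8 empty cells -> not full
  row 10: 0 empty cells -> FULL (clear)
  row 11: 4 empty cells -> not full
Total rows cleared: 3

Answer: 3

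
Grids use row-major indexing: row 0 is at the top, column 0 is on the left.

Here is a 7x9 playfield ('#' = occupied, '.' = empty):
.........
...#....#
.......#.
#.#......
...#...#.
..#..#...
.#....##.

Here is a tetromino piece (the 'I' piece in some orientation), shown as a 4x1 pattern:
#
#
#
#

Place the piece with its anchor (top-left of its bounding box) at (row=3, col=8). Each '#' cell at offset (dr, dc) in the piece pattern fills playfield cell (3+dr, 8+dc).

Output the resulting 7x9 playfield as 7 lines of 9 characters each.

Fill (3+0,8+0) = (3,8)
Fill (3+1,8+0) = (4,8)
Fill (3+2,8+0) = (5,8)
Fill (3+3,8+0) = (6,8)

Answer: .........
...#....#
.......#.
#.#.....#
...#...##
..#..#..#
.#....###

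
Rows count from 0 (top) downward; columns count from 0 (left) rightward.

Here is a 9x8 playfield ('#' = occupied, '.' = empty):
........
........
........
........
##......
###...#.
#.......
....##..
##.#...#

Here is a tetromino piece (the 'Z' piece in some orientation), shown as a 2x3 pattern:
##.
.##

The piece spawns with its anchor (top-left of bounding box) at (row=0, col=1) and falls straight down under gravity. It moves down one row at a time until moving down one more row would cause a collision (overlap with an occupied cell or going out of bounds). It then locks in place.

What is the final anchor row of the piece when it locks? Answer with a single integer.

Spawn at (row=0, col=1). Try each row:
  row 0: fits
  row 1: fits
  row 2: fits
  row 3: fits
  row 4: blocked -> lock at row 3

Answer: 3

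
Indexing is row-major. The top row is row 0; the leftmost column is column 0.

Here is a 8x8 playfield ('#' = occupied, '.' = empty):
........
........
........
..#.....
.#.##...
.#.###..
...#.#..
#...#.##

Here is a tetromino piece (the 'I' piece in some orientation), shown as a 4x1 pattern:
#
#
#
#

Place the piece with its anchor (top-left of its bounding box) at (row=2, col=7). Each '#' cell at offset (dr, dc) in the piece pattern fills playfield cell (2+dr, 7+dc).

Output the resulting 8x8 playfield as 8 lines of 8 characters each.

Fill (2+0,7+0) = (2,7)
Fill (2+1,7+0) = (3,7)
Fill (2+2,7+0) = (4,7)
Fill (2+3,7+0) = (5,7)

Answer: ........
........
.......#
..#....#
.#.##..#
.#.###.#
...#.#..
#...#.##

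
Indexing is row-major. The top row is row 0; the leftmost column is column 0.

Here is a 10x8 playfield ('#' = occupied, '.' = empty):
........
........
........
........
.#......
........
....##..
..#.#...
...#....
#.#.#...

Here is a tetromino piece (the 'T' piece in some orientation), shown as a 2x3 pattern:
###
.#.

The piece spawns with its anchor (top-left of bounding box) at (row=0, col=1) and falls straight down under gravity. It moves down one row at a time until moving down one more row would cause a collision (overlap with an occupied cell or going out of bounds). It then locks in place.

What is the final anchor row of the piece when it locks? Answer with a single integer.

Answer: 3

Derivation:
Spawn at (row=0, col=1). Try each row:
  row 0: fits
  row 1: fits
  row 2: fits
  row 3: fits
  row 4: blocked -> lock at row 3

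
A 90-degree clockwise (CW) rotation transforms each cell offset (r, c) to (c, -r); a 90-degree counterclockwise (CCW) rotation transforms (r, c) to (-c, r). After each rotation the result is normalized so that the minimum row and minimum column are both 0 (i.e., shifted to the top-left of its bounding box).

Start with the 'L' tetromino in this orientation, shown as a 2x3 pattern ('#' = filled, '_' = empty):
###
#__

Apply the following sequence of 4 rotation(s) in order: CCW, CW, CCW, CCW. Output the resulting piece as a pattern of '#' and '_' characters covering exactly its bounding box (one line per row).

Answer: __#
###

Derivation:
Start:
###
#__
After rotation 1 (CCW):
#_
#_
##
After rotation 2 (CW):
###
#__
After rotation 3 (CCW):
#_
#_
##
After rotation 4 (CCW):
__#
###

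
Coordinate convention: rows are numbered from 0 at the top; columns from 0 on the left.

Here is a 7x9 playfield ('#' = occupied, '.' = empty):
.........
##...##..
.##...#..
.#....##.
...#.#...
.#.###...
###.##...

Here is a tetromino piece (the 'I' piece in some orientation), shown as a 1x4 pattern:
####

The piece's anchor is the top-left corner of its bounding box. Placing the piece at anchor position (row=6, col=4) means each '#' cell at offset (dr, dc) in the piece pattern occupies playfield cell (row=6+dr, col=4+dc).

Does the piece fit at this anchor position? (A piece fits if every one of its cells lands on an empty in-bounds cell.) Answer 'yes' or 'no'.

Answer: no

Derivation:
Check each piece cell at anchor (6, 4):
  offset (0,0) -> (6,4): occupied ('#') -> FAIL
  offset (0,1) -> (6,5): occupied ('#') -> FAIL
  offset (0,2) -> (6,6): empty -> OK
  offset (0,3) -> (6,7): empty -> OK
All cells valid: no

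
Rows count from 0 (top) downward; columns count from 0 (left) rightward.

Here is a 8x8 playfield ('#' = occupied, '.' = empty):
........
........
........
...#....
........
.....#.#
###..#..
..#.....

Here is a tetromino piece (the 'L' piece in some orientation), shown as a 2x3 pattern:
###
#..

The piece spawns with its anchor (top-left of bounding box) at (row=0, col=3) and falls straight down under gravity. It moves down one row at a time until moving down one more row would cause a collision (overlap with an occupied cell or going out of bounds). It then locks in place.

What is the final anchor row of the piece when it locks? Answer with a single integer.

Spawn at (row=0, col=3). Try each row:
  row 0: fits
  row 1: fits
  row 2: blocked -> lock at row 1

Answer: 1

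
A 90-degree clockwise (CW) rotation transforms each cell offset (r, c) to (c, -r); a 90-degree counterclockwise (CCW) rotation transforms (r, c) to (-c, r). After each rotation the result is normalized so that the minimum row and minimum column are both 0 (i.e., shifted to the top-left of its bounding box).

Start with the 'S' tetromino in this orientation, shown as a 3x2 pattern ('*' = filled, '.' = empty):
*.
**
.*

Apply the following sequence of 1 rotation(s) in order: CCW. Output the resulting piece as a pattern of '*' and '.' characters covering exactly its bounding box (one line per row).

Answer: .**
**.

Derivation:
Start:
*.
**
.*
After rotation 1 (CCW):
.**
**.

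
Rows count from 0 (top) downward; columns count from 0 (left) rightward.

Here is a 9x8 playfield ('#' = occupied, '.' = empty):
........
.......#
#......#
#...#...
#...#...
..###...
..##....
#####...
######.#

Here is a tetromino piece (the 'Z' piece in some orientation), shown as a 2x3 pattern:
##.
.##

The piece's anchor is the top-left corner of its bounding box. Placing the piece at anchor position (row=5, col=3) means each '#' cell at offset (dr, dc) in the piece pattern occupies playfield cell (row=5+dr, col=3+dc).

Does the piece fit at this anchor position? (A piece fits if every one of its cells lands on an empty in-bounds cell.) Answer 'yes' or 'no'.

Answer: no

Derivation:
Check each piece cell at anchor (5, 3):
  offset (0,0) -> (5,3): occupied ('#') -> FAIL
  offset (0,1) -> (5,4): occupied ('#') -> FAIL
  offset (1,1) -> (6,4): empty -> OK
  offset (1,2) -> (6,5): empty -> OK
All cells valid: no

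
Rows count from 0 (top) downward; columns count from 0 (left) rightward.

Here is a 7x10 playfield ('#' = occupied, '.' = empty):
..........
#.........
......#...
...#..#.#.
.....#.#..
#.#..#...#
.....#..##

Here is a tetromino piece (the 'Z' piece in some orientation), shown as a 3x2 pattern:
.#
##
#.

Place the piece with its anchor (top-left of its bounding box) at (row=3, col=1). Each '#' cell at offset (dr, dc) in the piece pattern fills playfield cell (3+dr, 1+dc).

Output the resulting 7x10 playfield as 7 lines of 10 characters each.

Answer: ..........
#.........
......#...
..##..#.#.
.##..#.#..
###..#...#
.....#..##

Derivation:
Fill (3+0,1+1) = (3,2)
Fill (3+1,1+0) = (4,1)
Fill (3+1,1+1) = (4,2)
Fill (3+2,1+0) = (5,1)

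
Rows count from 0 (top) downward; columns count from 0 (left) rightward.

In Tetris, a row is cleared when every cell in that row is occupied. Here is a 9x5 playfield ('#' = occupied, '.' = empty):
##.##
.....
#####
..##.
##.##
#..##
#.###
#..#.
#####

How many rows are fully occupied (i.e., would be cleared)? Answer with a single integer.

Check each row:
  row 0: 1 empty cell -> not full
  row 1: 5 empty cells -> not full
  row 2: 0 empty cells -> FULL (clear)
  row 3: 3 empty cells -> not full
  row 4: 1 empty cell -> not full
  row 5: 2 empty cells -> not full
  row 6: 1 empty cell -> not full
  row 7: 3 empty cells -> not full
  row 8: 0 empty cells -> FULL (clear)
Total rows cleared: 2

Answer: 2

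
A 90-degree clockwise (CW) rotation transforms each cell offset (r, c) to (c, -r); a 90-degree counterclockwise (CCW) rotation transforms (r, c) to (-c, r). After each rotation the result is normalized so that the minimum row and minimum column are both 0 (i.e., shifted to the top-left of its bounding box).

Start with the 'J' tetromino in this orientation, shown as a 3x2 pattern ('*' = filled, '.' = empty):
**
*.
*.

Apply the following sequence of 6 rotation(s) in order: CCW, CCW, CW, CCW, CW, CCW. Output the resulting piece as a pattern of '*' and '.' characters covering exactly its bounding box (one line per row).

Answer: .*
.*
**

Derivation:
Start:
**
*.
*.
After rotation 1 (CCW):
*..
***
After rotation 2 (CCW):
.*
.*
**
After rotation 3 (CW):
*..
***
After rotation 4 (CCW):
.*
.*
**
After rotation 5 (CW):
*..
***
After rotation 6 (CCW):
.*
.*
**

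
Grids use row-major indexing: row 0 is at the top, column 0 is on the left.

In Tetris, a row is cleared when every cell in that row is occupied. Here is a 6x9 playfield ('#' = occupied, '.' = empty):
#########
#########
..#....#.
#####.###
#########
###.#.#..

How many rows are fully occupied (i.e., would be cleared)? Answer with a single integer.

Check each row:
  row 0: 0 empty cells -> FULL (clear)
  row 1: 0 empty cells -> FULL (clear)
  row 2: 7 empty cells -> not full
  row 3: 1 empty cell -> not full
  row 4: 0 empty cells -> FULL (clear)
  row 5: 4 empty cells -> not full
Total rows cleared: 3

Answer: 3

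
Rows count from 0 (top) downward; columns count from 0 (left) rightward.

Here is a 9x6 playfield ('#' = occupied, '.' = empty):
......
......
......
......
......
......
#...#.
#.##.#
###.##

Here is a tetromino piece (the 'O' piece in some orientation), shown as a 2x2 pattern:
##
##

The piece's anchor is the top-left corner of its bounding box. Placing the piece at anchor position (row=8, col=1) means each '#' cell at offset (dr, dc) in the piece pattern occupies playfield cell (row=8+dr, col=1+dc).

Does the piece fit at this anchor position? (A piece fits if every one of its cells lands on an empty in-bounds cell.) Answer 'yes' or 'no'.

Check each piece cell at anchor (8, 1):
  offset (0,0) -> (8,1): occupied ('#') -> FAIL
  offset (0,1) -> (8,2): occupied ('#') -> FAIL
  offset (1,0) -> (9,1): out of bounds -> FAIL
  offset (1,1) -> (9,2): out of bounds -> FAIL
All cells valid: no

Answer: no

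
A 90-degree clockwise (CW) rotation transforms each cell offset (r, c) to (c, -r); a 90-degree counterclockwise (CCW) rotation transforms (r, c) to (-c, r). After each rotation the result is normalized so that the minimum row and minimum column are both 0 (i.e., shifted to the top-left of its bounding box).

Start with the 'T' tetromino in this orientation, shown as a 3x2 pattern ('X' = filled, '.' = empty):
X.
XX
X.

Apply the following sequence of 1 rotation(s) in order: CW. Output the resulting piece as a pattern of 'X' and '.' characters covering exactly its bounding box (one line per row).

Start:
X.
XX
X.
After rotation 1 (CW):
XXX
.X.

Answer: XXX
.X.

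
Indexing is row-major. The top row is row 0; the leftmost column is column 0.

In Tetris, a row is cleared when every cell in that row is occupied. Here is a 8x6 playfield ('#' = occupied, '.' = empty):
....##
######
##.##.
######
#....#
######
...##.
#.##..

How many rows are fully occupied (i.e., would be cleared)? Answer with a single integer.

Check each row:
  row 0: 4 empty cells -> not full
  row 1: 0 empty cells -> FULL (clear)
  row 2: 2 empty cells -> not full
  row 3: 0 empty cells -> FULL (clear)
  row 4: 4 empty cells -> not full
  row 5: 0 empty cells -> FULL (clear)
  row 6: 4 empty cells -> not full
  row 7: 3 empty cells -> not full
Total rows cleared: 3

Answer: 3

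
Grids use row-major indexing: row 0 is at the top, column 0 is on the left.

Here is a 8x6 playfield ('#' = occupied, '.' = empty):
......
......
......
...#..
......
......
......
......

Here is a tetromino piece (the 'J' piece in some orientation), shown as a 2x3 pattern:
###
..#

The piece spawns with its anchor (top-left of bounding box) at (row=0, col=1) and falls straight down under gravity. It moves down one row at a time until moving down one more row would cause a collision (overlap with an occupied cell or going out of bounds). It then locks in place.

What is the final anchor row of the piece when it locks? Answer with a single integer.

Answer: 1

Derivation:
Spawn at (row=0, col=1). Try each row:
  row 0: fits
  row 1: fits
  row 2: blocked -> lock at row 1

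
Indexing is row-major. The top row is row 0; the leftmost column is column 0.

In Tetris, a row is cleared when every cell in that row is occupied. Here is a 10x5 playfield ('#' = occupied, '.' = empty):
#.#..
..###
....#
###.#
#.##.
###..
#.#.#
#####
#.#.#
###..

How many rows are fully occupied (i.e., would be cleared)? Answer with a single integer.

Answer: 1

Derivation:
Check each row:
  row 0: 3 empty cells -> not full
  row 1: 2 empty cells -> not full
  row 2: 4 empty cells -> not full
  row 3: 1 empty cell -> not full
  row 4: 2 empty cells -> not full
  row 5: 2 empty cells -> not full
  row 6: 2 empty cells -> not full
  row 7: 0 empty cells -> FULL (clear)
  row 8: 2 empty cells -> not full
  row 9: 2 empty cells -> not full
Total rows cleared: 1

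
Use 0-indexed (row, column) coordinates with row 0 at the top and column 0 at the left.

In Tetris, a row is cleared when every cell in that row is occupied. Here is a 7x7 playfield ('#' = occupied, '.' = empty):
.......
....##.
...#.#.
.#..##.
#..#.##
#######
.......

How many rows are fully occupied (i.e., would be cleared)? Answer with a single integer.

Check each row:
  row 0: 7 empty cells -> not full
  row 1: 5 empty cells -> not full
  row 2: 5 empty cells -> not full
  row 3: 4 empty cells -> not full
  row 4: 3 empty cells -> not full
  row 5: 0 empty cells -> FULL (clear)
  row 6: 7 empty cells -> not full
Total rows cleared: 1

Answer: 1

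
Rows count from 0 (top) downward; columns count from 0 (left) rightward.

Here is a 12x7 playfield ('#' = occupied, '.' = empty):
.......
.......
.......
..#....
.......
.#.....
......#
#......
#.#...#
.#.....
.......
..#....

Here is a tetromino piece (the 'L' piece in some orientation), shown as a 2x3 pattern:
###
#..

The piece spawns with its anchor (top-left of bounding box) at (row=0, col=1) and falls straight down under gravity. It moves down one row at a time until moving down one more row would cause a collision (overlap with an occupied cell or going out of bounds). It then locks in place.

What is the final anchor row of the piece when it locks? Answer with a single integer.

Spawn at (row=0, col=1). Try each row:
  row 0: fits
  row 1: fits
  row 2: fits
  row 3: blocked -> lock at row 2

Answer: 2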